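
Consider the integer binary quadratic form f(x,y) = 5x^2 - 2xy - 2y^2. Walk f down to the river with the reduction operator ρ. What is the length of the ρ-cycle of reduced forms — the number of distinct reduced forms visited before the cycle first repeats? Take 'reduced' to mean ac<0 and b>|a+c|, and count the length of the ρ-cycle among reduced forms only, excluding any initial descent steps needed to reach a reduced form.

D = 44, ⌊√D⌋ = 6
descent: ρ → (-2,6,1)  [lands on river]
river: ρ → (1,6,-2)
ρ-cycle length = 2 (tail of 1 descent step not counted)

2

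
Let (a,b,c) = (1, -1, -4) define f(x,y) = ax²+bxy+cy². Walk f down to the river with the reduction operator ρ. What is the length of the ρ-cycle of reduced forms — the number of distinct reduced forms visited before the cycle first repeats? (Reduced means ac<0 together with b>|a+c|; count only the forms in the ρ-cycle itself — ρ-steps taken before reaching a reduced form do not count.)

D = 17, ⌊√D⌋ = 4
descent: ρ → (-4,1,1)
descent: ρ → (1,3,-2)  [lands on river]
river: ρ → (-2,1,2)
river: ρ → (2,3,-1)
river: ρ → (-1,3,2)
river: ρ → (2,1,-2)
river: ρ → (-2,3,1)
ρ-cycle length = 6 (tail of 2 descent steps not counted)

6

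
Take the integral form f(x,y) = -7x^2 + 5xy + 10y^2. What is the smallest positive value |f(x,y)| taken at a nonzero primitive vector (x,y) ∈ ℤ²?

river: ρ → (10,15,-2)
river: ρ → (-2,17,2)
river: ρ → (2,15,-10)
river: ρ → (-10,5,7)
river: ρ → (7,9,-8)
river: ρ → (-8,7,8)
river: ρ → (8,9,-7)
river: ρ → (-7,5,10)
closes: descent 0, river 8
min |a| on river = 2

2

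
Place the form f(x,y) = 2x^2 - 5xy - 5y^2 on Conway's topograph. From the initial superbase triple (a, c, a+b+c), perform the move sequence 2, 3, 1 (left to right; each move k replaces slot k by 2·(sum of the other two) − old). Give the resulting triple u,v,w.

start (2,-5,-8) = (f(1,0),f(0,1),f(1,1))
replace slot 2: 2·(2+(-8)) − (-5) = -7 → (2,-7,-8)
replace slot 3: 2·(2+(-7)) − (-8) = -2 → (2,-7,-2)
replace slot 1: 2·((-7)+(-2)) − 2 = -20 → (-20,-7,-2)

-20,-7,-2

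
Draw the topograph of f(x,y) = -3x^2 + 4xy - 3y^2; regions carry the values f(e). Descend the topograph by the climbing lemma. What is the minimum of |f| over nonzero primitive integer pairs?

translate: b→2 (≡-4 mod 6), so (3,-4,3)→(3,2,2)
flip: (3,2,2)→(2,-2,3)
translate: b→2 (≡-2 mod 4), so (2,-2,3)→(2,2,3)
reduced (well bottom): (2,2,3) with a≤c, −a<b≤a
well minimum |f| = |-2| = 2 (negative-definite)

2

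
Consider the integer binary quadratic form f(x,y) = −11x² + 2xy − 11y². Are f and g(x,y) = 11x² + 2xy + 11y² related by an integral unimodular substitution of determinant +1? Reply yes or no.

D₁ = -480, D₂ = -480
f is negative-definite; reduce −f:
−f: flip: (11,-2,11)→(11,2,11)
−f: reduced (well bottom): (11,2,11) with a≤c, −a<b≤a
flip sign back: reduced form of f is (-11,-2,-11)
g: reduced (well bottom): (11,2,11) with a≤c, −a<b≤a
reduced forms (-11, -2, -11) vs (11, 2, 11) ⇒ inequivalent

no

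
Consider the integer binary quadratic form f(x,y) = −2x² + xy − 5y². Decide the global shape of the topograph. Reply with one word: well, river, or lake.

D = b²−4ac = 1² − 4·(-2)·(-5) = -39
D < 0 ⇒ definite ⇒ every region one sign ⇒ single well

well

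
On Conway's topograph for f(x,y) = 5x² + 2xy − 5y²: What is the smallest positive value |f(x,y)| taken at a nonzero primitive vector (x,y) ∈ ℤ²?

river: ρ → (-5,8,2)
river: ρ → (2,8,-5)
river: ρ → (-5,2,5)
river: ρ → (5,8,-2)
river: ρ → (-2,8,5)
river: ρ → (5,2,-5)
closes: descent 0, river 6
min |a| on river = 2

2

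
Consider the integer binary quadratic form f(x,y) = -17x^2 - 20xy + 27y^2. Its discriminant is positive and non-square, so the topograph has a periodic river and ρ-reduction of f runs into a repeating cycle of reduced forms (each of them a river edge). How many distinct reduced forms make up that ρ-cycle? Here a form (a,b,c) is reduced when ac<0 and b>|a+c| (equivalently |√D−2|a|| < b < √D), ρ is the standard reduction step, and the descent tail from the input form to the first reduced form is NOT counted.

D = 2236, ⌊√D⌋ = 47
descent: ρ → (27,20,-17)  [lands on river]
river: ρ → (-17,14,30)
river: ρ → (30,46,-1)
river: ρ → (-1,46,30)
river: ρ → (30,14,-17)
river: ρ → (-17,20,27)
river: ρ → (27,34,-10)
river: ρ → (-10,46,3)
river: ρ → (3,44,-25)
river: ρ → (-25,6,22)
river: ρ → (22,38,-9)
river: ρ → (-9,34,30)
river: ρ → (30,26,-13)
river: ρ → (-13,26,30)
river: ρ → (30,34,-9)
river: ρ → (-9,38,22)
river: ρ → (22,6,-25)
river: ρ → (-25,44,3)
river: ρ → (3,46,-10)
river: ρ → (-10,34,27)
ρ-cycle length = 20 (tail of 1 descent step not counted)

20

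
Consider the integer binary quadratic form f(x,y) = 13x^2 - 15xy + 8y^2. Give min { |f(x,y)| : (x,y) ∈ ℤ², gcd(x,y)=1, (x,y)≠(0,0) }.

translate: b→11 (≡-15 mod 26), so (13,-15,8)→(13,11,6)
flip: (13,11,6)→(6,-11,13)
translate: b→1 (≡-11 mod 12), so (6,-11,13)→(6,1,8)
reduced (well bottom): (6,1,8) with a≤c, −a<b≤a
well minimum = a = 6

6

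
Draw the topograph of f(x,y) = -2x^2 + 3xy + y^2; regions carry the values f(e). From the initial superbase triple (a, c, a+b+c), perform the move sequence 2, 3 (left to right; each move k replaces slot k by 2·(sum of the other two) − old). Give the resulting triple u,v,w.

start (-2,1,2) = (f(1,0),f(0,1),f(1,1))
replace slot 2: 2·((-2)+2) − 1 = -1 → (-2,-1,2)
replace slot 3: 2·((-2)+(-1)) − 2 = -8 → (-2,-1,-8)

-2,-1,-8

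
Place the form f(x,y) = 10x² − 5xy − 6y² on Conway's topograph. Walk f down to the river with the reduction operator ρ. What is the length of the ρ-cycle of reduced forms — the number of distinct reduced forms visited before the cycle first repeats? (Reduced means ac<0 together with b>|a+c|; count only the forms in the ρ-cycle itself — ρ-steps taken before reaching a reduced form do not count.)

D = 265, ⌊√D⌋ = 16
descent: ρ → (-6,5,10)  [lands on river]
river: ρ → (10,15,-1)
river: ρ → (-1,15,10)
river: ρ → (10,5,-6)
river: ρ → (-6,7,9)
river: ρ → (9,11,-4)
river: ρ → (-4,13,6)
river: ρ → (6,11,-6)
river: ρ → (-6,13,4)
river: ρ → (4,11,-9)
river: ρ → (-9,7,6)
river: ρ → (6,5,-10)
river: ρ → (-10,15,1)
river: ρ → (1,15,-10)
river: ρ → (-10,5,6)
river: ρ → (6,7,-9)
river: ρ → (-9,11,4)
river: ρ → (4,13,-6)
river: ρ → (-6,11,6)
river: ρ → (6,13,-4)
river: ρ → (-4,11,9)
river: ρ → (9,7,-6)
ρ-cycle length = 22 (tail of 1 descent step not counted)

22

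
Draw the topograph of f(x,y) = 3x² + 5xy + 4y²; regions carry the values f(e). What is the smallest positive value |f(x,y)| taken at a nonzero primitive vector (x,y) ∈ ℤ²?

translate: b→-1 (≡5 mod 6), so (3,5,4)→(3,-1,2)
flip: (3,-1,2)→(2,1,3)
reduced (well bottom): (2,1,3) with a≤c, −a<b≤a
well minimum = a = 2

2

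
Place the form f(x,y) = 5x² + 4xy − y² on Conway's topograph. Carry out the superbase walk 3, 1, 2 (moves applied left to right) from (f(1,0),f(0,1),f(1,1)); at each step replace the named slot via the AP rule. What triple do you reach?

start (5,-1,8) = (f(1,0),f(0,1),f(1,1))
replace slot 3: 2·(5+(-1)) − 8 = 0 → (5,-1,0)
replace slot 1: 2·((-1)+0) − 5 = -7 → (-7,-1,0)
replace slot 2: 2·((-7)+0) − (-1) = -13 → (-7,-13,0)

-7,-13,0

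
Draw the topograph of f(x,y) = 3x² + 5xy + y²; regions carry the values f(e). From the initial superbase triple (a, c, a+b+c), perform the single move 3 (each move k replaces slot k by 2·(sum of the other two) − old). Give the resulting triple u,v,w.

start (3,1,9) = (f(1,0),f(0,1),f(1,1))
replace slot 3: 2·(3+1) − 9 = -1 → (3,1,-1)

3,1,-1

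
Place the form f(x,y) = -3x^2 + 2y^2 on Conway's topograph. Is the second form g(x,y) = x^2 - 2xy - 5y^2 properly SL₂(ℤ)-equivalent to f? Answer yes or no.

D₁ = 24, D₂ = 24
river cycle of f (length 2): (2, 4, -1), (-1, 4, 2)
river cycle of g (length 2): (1, 4, -2), (-2, 4, 1)
cycles differ ⇒ inequivalent

no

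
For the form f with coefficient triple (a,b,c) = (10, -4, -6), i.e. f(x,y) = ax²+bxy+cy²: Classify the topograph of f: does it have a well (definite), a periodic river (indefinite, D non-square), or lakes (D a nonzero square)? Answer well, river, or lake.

D = b²−4ac = (-4)² − 4·10·(-6) = 256
D = 16² is a perfect square ⇒ form factors over ℤ ⇒ lakes

lake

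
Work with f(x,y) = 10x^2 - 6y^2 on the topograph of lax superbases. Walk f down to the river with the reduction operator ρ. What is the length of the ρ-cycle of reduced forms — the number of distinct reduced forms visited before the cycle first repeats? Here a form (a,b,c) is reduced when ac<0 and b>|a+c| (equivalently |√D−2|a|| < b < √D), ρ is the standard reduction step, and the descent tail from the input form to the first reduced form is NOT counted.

D = 240, ⌊√D⌋ = 15
descent: ρ → (-6,12,4)  [lands on river]
river: ρ → (4,12,-6)
ρ-cycle length = 2 (tail of 1 descent step not counted)

2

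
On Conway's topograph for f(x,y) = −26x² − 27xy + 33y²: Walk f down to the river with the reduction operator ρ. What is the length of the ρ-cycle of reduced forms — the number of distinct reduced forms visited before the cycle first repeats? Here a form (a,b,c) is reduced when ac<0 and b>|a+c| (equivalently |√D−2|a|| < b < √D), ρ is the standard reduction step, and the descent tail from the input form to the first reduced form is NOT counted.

D = 4161, ⌊√D⌋ = 64
descent: ρ → (33,27,-26)  [lands on river]
river: ρ → (-26,25,34)
river: ρ → (34,43,-17)
river: ρ → (-17,59,10)
river: ρ → (10,61,-11)
river: ρ → (-11,49,40)
river: ρ → (40,31,-20)
river: ρ → (-20,49,22)
river: ρ → (22,39,-30)
river: ρ → (-30,21,31)
river: ρ → (31,41,-20)
river: ρ → (-20,39,33)
ρ-cycle length = 12 (tail of 1 descent step not counted)

12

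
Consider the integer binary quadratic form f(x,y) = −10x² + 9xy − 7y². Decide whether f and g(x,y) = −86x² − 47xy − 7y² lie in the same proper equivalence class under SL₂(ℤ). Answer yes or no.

D₁ = -199, D₂ = -199
f is negative-definite; reduce −f:
−f: flip: (10,-9,7)→(7,9,10)
−f: translate: b→-5 (≡9 mod 14), so (7,9,10)→(7,-5,8)
−f: reduced (well bottom): (7,-5,8) with a≤c, −a<b≤a
flip sign back: reduced form of f is (-7,5,-8)
g is negative-definite; reduce −g:
−g: flip: (86,47,7)→(7,-47,86)
−g: translate: b→-5 (≡-47 mod 14), so (7,-47,86)→(7,-5,8)
−g: reduced (well bottom): (7,-5,8) with a≤c, −a<b≤a
flip sign back: reduced form of g is (-7,5,-8)
reduced forms (-7, 5, -8) vs (-7, 5, -8) ⇒ equivalent

yes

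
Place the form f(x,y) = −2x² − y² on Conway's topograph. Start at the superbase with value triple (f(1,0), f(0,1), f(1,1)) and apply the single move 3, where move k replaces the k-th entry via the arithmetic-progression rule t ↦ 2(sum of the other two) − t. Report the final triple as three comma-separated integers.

start (-2,-1,-3) = (f(1,0),f(0,1),f(1,1))
replace slot 3: 2·((-2)+(-1)) − (-3) = -3 → (-2,-1,-3)

-2,-1,-3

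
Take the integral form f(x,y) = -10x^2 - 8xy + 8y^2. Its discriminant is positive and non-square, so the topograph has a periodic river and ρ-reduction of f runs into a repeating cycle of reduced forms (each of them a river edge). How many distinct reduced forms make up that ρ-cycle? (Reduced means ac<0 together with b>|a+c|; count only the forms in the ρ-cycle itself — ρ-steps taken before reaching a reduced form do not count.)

D = 384, ⌊√D⌋ = 19
descent: ρ → (8,8,-10)  [lands on river]
river: ρ → (-10,12,6)
river: ρ → (6,12,-10)
river: ρ → (-10,8,8)
ρ-cycle length = 4 (tail of 1 descent step not counted)

4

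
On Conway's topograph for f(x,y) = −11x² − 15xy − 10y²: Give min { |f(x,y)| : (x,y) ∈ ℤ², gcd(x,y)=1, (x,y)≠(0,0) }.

translate: b→-7 (≡15 mod 22), so (11,15,10)→(11,-7,6)
flip: (11,-7,6)→(6,7,11)
translate: b→-5 (≡7 mod 12), so (6,7,11)→(6,-5,10)
reduced (well bottom): (6,-5,10) with a≤c, −a<b≤a
well minimum |f| = |-6| = 6 (negative-definite)

6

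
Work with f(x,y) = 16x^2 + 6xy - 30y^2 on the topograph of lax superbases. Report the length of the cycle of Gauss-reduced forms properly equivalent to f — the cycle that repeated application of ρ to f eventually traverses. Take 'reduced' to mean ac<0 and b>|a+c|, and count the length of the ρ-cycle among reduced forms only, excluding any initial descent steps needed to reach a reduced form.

D = 1956, ⌊√D⌋ = 44
descent: ρ → (-30,-6,16)
descent: ρ → (16,38,-8)  [lands on river]
river: ρ → (-8,42,6)
river: ρ → (6,42,-8)
river: ρ → (-8,38,16)
river: ρ → (16,26,-20)
river: ρ → (-20,14,22)
river: ρ → (22,30,-12)
river: ρ → (-12,42,4)
river: ρ → (4,38,-32)
river: ρ → (-32,26,10)
river: ρ → (10,34,-20)
river: ρ → (-20,6,24)
river: ρ → (24,42,-2)
river: ρ → (-2,42,24)
river: ρ → (24,6,-20)
river: ρ → (-20,34,10)
river: ρ → (10,26,-32)
river: ρ → (-32,38,4)
river: ρ → (4,42,-12)
river: ρ → (-12,30,22)
river: ρ → (22,14,-20)
river: ρ → (-20,26,16)
ρ-cycle length = 22 (tail of 2 descent steps not counted)

22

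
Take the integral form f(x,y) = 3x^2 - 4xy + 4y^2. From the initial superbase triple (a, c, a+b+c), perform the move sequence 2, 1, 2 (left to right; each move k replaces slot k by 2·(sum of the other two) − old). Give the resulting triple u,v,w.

start (3,4,3) = (f(1,0),f(0,1),f(1,1))
replace slot 2: 2·(3+3) − 4 = 8 → (3,8,3)
replace slot 1: 2·(8+3) − 3 = 19 → (19,8,3)
replace slot 2: 2·(19+3) − 8 = 36 → (19,36,3)

19,36,3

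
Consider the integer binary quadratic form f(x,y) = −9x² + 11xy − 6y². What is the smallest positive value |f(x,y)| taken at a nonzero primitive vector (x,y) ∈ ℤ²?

translate: b→7 (≡-11 mod 18), so (9,-11,6)→(9,7,4)
flip: (9,7,4)→(4,-7,9)
translate: b→1 (≡-7 mod 8), so (4,-7,9)→(4,1,6)
reduced (well bottom): (4,1,6) with a≤c, −a<b≤a
well minimum |f| = |-4| = 4 (negative-definite)

4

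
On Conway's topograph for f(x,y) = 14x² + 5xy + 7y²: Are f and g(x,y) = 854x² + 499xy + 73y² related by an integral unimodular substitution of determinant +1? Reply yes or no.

D₁ = -367, D₂ = -367
f: flip: (14,5,7)→(7,-5,14)
f: reduced (well bottom): (7,-5,14) with a≤c, −a<b≤a
g: flip: (854,499,73)→(73,-499,854)
g: translate: b→-61 (≡-499 mod 146), so (73,-499,854)→(73,-61,14)
g: flip: (73,-61,14)→(14,61,73)
g: translate: b→5 (≡61 mod 28), so (14,61,73)→(14,5,7)
g: flip: (14,5,7)→(7,-5,14)
g: reduced (well bottom): (7,-5,14) with a≤c, −a<b≤a
reduced forms (7, -5, 14) vs (7, -5, 14) ⇒ equivalent

yes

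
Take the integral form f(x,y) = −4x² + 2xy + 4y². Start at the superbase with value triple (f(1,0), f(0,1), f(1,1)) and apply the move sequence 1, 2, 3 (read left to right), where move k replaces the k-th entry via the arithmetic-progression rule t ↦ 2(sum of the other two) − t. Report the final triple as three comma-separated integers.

start (-4,4,2) = (f(1,0),f(0,1),f(1,1))
replace slot 1: 2·(4+2) − (-4) = 16 → (16,4,2)
replace slot 2: 2·(16+2) − 4 = 32 → (16,32,2)
replace slot 3: 2·(16+32) − 2 = 94 → (16,32,94)

16,32,94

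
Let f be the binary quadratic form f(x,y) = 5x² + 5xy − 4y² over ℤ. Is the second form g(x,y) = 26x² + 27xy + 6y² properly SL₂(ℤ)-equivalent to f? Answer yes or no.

D₁ = 105, D₂ = 105
river cycle of f (length 6): (-4, 3, 6), (6, 9, -1), (-1, 9, 6), (6, 3, -4), (-4, 5, 5), (5, 5, -4)
river cycle of g (length 6): (6, 9, -1), (-1, 9, 6), (6, 3, -4), (-4, 5, 5), (5, 5, -4), (-4, 3, 6)
cycles coincide ⇒ equivalent

yes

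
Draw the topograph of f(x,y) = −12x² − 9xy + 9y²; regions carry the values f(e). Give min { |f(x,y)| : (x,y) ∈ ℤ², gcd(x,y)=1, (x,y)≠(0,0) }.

descent: ρ → (9,9,-12)  [lands on river]
river: ρ → (-12,15,6)
river: ρ → (6,21,-3)
river: ρ → (-3,21,6)
river: ρ → (6,15,-12)
river: ρ → (-12,9,9)
closes: descent 1, river 6
min |a| on river = 3

3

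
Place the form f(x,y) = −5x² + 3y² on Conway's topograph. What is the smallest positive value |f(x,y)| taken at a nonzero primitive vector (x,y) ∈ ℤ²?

descent: ρ → (3,6,-2)  [lands on river]
river: ρ → (-2,6,3)
closes: descent 1, river 2
min |a| on river = 2

2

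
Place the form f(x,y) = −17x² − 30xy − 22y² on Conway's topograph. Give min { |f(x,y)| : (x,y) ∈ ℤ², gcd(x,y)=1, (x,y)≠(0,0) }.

translate: b→-4 (≡30 mod 34), so (17,30,22)→(17,-4,9)
flip: (17,-4,9)→(9,4,17)
reduced (well bottom): (9,4,17) with a≤c, −a<b≤a
well minimum |f| = |-9| = 9 (negative-definite)

9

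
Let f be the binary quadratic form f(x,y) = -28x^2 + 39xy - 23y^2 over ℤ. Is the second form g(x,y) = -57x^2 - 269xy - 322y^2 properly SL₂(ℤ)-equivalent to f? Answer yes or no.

D₁ = -1055, D₂ = -1055
f is negative-definite; reduce −f:
−f: translate: b→17 (≡-39 mod 56), so (28,-39,23)→(28,17,12)
−f: flip: (28,17,12)→(12,-17,28)
−f: translate: b→7 (≡-17 mod 24), so (12,-17,28)→(12,7,23)
−f: reduced (well bottom): (12,7,23) with a≤c, −a<b≤a
flip sign back: reduced form of f is (-12,-7,-23)
g is negative-definite; reduce −g:
−g: translate: b→41 (≡269 mod 114), so (57,269,322)→(57,41,12)
−g: flip: (57,41,12)→(12,-41,57)
−g: translate: b→7 (≡-41 mod 24), so (12,-41,57)→(12,7,23)
−g: reduced (well bottom): (12,7,23) with a≤c, −a<b≤a
flip sign back: reduced form of g is (-12,-7,-23)
reduced forms (-12, -7, -23) vs (-12, -7, -23) ⇒ equivalent

yes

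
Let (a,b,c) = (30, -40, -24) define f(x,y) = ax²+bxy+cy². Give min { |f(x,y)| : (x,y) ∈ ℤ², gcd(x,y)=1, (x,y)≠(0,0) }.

descent: ρ → (-24,40,30)  [lands on river]
river: ρ → (30,20,-34)
river: ρ → (-34,48,16)
river: ρ → (16,48,-34)
river: ρ → (-34,20,30)
river: ρ → (30,40,-24)
river: ρ → (-24,56,14)
river: ρ → (14,56,-24)
closes: descent 1, river 8
min |a| on river = 14

14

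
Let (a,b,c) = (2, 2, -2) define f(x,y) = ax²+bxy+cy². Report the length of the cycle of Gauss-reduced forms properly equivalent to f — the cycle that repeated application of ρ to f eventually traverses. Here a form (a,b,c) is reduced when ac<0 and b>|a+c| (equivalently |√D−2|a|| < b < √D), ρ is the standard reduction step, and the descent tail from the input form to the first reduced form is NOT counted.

D = 20, ⌊√D⌋ = 4
river: ρ → (-2,2,2)
river: ρ → (2,2,-2)
ρ-cycle length = 2 (tail of 0 descent steps not counted)

2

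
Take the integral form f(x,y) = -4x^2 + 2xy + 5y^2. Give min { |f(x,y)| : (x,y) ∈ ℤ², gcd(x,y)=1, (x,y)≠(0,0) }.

river: ρ → (5,8,-1)
river: ρ → (-1,8,5)
river: ρ → (5,2,-4)
river: ρ → (-4,6,3)
river: ρ → (3,6,-4)
river: ρ → (-4,2,5)
closes: descent 0, river 6
min |a| on river = 1

1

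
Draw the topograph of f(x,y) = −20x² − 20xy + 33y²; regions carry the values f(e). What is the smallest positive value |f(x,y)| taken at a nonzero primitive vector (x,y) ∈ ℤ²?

descent: ρ → (33,20,-20)  [lands on river]
river: ρ → (-20,20,33)
river: ρ → (33,46,-7)
river: ρ → (-7,52,12)
river: ρ → (12,44,-23)
river: ρ → (-23,48,8)
river: ρ → (8,48,-23)
river: ρ → (-23,44,12)
river: ρ → (12,52,-7)
river: ρ → (-7,46,33)
closes: descent 1, river 10
min |a| on river = 7

7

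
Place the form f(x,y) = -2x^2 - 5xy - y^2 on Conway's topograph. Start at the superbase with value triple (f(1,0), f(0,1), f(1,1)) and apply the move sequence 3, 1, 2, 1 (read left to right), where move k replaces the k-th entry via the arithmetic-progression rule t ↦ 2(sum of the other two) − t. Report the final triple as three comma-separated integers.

start (-2,-1,-8) = (f(1,0),f(0,1),f(1,1))
replace slot 3: 2·((-2)+(-1)) − (-8) = 2 → (-2,-1,2)
replace slot 1: 2·((-1)+2) − (-2) = 4 → (4,-1,2)
replace slot 2: 2·(4+2) − (-1) = 13 → (4,13,2)
replace slot 1: 2·(13+2) − 4 = 26 → (26,13,2)

26,13,2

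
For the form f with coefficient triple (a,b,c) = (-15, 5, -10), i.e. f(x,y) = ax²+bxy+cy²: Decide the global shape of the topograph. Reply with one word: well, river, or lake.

D = b²−4ac = 5² − 4·(-15)·(-10) = -575
D < 0 ⇒ definite ⇒ every region one sign ⇒ single well

well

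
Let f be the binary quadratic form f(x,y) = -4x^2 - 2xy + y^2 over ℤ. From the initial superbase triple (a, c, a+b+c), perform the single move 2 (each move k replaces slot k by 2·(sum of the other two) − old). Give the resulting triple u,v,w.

start (-4,1,-5) = (f(1,0),f(0,1),f(1,1))
replace slot 2: 2·((-4)+(-5)) − 1 = -19 → (-4,-19,-5)

-4,-19,-5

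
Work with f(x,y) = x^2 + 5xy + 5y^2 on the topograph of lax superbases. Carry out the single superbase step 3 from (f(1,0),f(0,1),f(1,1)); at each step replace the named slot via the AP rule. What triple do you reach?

start (1,5,11) = (f(1,0),f(0,1),f(1,1))
replace slot 3: 2·(1+5) − 11 = 1 → (1,5,1)

1,5,1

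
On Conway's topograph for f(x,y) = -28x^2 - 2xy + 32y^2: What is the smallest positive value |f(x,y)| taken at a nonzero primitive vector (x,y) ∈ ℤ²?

descent: ρ → (32,2,-28)
descent: ρ → (-28,54,6)  [lands on river]
river: ρ → (6,54,-28)
river: ρ → (-28,58,2)
river: ρ → (2,58,-28)
closes: descent 2, river 4
min |a| on river = 2

2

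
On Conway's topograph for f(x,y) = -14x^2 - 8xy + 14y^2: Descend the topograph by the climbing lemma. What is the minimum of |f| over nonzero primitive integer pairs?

descent: ρ → (14,8,-14)  [lands on river]
river: ρ → (-14,20,8)
river: ρ → (8,28,-2)
river: ρ → (-2,28,8)
river: ρ → (8,20,-14)
river: ρ → (-14,8,14)
river: ρ → (14,20,-8)
river: ρ → (-8,28,2)
river: ρ → (2,28,-8)
river: ρ → (-8,20,14)
closes: descent 1, river 10
min |a| on river = 2

2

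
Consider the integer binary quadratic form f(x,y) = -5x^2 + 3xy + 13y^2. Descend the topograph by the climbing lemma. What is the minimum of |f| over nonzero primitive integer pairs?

descent: ρ → (13,-3,-5)
descent: ρ → (-5,13,5)  [lands on river]
river: ρ → (5,7,-11)
river: ρ → (-11,15,1)
river: ρ → (1,15,-11)
river: ρ → (-11,7,5)
river: ρ → (5,13,-5)
river: ρ → (-5,7,11)
river: ρ → (11,15,-1)
river: ρ → (-1,15,11)
river: ρ → (11,7,-5)
closes: descent 2, river 10
min |a| on river = 1

1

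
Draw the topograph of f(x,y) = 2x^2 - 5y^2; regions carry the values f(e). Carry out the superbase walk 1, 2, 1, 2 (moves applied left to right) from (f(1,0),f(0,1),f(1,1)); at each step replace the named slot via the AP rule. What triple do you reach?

start (2,-5,-3) = (f(1,0),f(0,1),f(1,1))
replace slot 1: 2·((-5)+(-3)) − 2 = -18 → (-18,-5,-3)
replace slot 2: 2·((-18)+(-3)) − (-5) = -37 → (-18,-37,-3)
replace slot 1: 2·((-37)+(-3)) − (-18) = -62 → (-62,-37,-3)
replace slot 2: 2·((-62)+(-3)) − (-37) = -93 → (-62,-93,-3)

-62,-93,-3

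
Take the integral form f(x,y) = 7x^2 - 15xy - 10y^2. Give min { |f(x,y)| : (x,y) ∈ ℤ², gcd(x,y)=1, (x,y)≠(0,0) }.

descent: ρ → (-10,15,7)  [lands on river]
river: ρ → (7,13,-12)
river: ρ → (-12,11,8)
river: ρ → (8,21,-2)
river: ρ → (-2,19,18)
river: ρ → (18,17,-3)
river: ρ → (-3,19,12)
river: ρ → (12,5,-10)
closes: descent 1, river 8
min |a| on river = 2

2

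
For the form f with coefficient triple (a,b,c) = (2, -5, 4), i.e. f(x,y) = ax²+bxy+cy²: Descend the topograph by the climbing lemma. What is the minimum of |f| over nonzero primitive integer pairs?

translate: b→-1 (≡-5 mod 4), so (2,-5,4)→(2,-1,1)
flip: (2,-1,1)→(1,1,2)
reduced (well bottom): (1,1,2) with a≤c, −a<b≤a
well minimum = a = 1

1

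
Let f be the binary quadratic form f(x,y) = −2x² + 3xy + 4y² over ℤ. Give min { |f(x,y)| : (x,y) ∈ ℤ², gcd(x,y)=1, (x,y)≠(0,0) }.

river: ρ → (4,5,-1)
river: ρ → (-1,5,4)
river: ρ → (4,3,-2)
river: ρ → (-2,5,2)
river: ρ → (2,3,-4)
river: ρ → (-4,5,1)
river: ρ → (1,5,-4)
river: ρ → (-4,3,2)
river: ρ → (2,5,-2)
river: ρ → (-2,3,4)
closes: descent 0, river 10
min |a| on river = 1

1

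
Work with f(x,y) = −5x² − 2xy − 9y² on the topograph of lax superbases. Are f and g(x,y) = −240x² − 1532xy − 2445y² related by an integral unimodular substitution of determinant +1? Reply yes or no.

D₁ = -176, D₂ = -176
f is negative-definite; reduce −f:
−f: reduced (well bottom): (5,2,9) with a≤c, −a<b≤a
flip sign back: reduced form of f is (-5,-2,-9)
g is negative-definite; reduce −g:
−g: translate: b→92 (≡1532 mod 480), so (240,1532,2445)→(240,92,9)
−g: flip: (240,92,9)→(9,-92,240)
−g: translate: b→-2 (≡-92 mod 18), so (9,-92,240)→(9,-2,5)
−g: flip: (9,-2,5)→(5,2,9)
−g: reduced (well bottom): (5,2,9) with a≤c, −a<b≤a
flip sign back: reduced form of g is (-5,-2,-9)
reduced forms (-5, -2, -9) vs (-5, -2, -9) ⇒ equivalent

yes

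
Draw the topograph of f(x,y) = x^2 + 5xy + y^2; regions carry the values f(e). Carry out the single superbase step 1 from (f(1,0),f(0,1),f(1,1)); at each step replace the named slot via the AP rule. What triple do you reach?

start (1,1,7) = (f(1,0),f(0,1),f(1,1))
replace slot 1: 2·(1+7) − 1 = 15 → (15,1,7)

15,1,7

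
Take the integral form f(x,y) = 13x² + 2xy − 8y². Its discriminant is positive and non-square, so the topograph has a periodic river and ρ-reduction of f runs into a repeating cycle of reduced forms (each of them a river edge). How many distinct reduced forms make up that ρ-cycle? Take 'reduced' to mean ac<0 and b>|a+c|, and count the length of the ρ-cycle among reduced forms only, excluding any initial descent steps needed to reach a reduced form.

D = 420, ⌊√D⌋ = 20
descent: ρ → (-8,14,7)  [lands on river]
river: ρ → (7,14,-8)
river: ρ → (-8,18,3)
river: ρ → (3,18,-8)
ρ-cycle length = 4 (tail of 1 descent step not counted)

4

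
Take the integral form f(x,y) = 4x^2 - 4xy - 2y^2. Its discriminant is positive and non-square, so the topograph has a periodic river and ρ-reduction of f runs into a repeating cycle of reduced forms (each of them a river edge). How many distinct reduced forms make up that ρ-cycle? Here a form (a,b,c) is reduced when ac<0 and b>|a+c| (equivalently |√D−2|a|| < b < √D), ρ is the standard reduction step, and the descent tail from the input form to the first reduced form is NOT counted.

D = 48, ⌊√D⌋ = 6
descent: ρ → (-2,4,4)  [lands on river]
river: ρ → (4,4,-2)
ρ-cycle length = 2 (tail of 1 descent step not counted)

2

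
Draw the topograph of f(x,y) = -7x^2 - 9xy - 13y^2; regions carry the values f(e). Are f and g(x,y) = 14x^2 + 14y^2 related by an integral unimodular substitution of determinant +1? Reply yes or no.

D₁ = -283, D₂ = -784
discriminants differ ⇒ not SL₂(ℤ)-equivalent

no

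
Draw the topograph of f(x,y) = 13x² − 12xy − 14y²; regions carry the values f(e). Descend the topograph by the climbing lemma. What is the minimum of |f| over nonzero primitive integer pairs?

descent: ρ → (-14,12,13)  [lands on river]
river: ρ → (13,14,-13)
river: ρ → (-13,12,14)
river: ρ → (14,16,-11)
river: ρ → (-11,28,2)
river: ρ → (2,28,-11)
river: ρ → (-11,16,14)
river: ρ → (14,12,-13)
river: ρ → (-13,14,13)
river: ρ → (13,12,-14)
river: ρ → (-14,16,11)
river: ρ → (11,28,-2)
river: ρ → (-2,28,11)
river: ρ → (11,16,-14)
closes: descent 1, river 14
min |a| on river = 2

2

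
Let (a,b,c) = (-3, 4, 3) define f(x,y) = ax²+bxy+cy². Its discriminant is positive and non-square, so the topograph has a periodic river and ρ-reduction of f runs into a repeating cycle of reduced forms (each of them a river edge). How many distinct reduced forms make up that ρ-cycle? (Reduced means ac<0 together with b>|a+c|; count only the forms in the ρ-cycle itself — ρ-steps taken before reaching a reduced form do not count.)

D = 52, ⌊√D⌋ = 7
river: ρ → (3,2,-4)
river: ρ → (-4,6,1)
river: ρ → (1,6,-4)
river: ρ → (-4,2,3)
river: ρ → (3,4,-3)
river: ρ → (-3,2,4)
river: ρ → (4,6,-1)
river: ρ → (-1,6,4)
river: ρ → (4,2,-3)
river: ρ → (-3,4,3)
ρ-cycle length = 10 (tail of 0 descent steps not counted)

10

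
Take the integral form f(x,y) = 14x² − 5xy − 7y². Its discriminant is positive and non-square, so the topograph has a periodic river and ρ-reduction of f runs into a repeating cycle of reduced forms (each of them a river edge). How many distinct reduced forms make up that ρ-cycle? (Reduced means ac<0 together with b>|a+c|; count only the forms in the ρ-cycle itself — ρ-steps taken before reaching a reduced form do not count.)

D = 417, ⌊√D⌋ = 20
descent: ρ → (-7,19,2)  [lands on river]
river: ρ → (2,17,-16)
river: ρ → (-16,15,3)
river: ρ → (3,15,-16)
river: ρ → (-16,17,2)
river: ρ → (2,19,-7)
river: ρ → (-7,9,12)
river: ρ → (12,15,-4)
river: ρ → (-4,17,8)
river: ρ → (8,15,-6)
river: ρ → (-6,9,14)
river: ρ → (14,19,-1)
river: ρ → (-1,19,14)
river: ρ → (14,9,-6)
river: ρ → (-6,15,8)
river: ρ → (8,17,-4)
river: ρ → (-4,15,12)
river: ρ → (12,9,-7)
ρ-cycle length = 18 (tail of 1 descent step not counted)

18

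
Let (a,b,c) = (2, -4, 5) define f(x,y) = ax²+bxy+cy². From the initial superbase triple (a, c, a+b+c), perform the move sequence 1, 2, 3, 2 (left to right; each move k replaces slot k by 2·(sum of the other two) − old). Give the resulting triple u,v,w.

start (2,5,3) = (f(1,0),f(0,1),f(1,1))
replace slot 1: 2·(5+3) − 2 = 14 → (14,5,3)
replace slot 2: 2·(14+3) − 5 = 29 → (14,29,3)
replace slot 3: 2·(14+29) − 3 = 83 → (14,29,83)
replace slot 2: 2·(14+83) − 29 = 165 → (14,165,83)

14,165,83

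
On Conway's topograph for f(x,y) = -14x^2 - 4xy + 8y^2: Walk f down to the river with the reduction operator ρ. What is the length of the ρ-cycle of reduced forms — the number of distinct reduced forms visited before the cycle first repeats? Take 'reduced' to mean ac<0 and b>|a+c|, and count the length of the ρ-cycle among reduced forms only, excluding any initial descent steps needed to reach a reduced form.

D = 464, ⌊√D⌋ = 21
descent: ρ → (8,20,-2)  [lands on river]
river: ρ → (-2,20,8)
river: ρ → (8,12,-10)
river: ρ → (-10,8,10)
river: ρ → (10,12,-8)
river: ρ → (-8,20,2)
river: ρ → (2,20,-8)
river: ρ → (-8,12,10)
river: ρ → (10,8,-10)
river: ρ → (-10,12,8)
ρ-cycle length = 10 (tail of 1 descent step not counted)

10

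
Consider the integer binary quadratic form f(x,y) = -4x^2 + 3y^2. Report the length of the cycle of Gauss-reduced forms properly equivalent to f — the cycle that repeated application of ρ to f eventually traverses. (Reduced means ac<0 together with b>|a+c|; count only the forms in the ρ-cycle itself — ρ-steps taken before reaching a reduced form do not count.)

D = 48, ⌊√D⌋ = 6
descent: ρ → (3,6,-1)  [lands on river]
river: ρ → (-1,6,3)
ρ-cycle length = 2 (tail of 1 descent step not counted)

2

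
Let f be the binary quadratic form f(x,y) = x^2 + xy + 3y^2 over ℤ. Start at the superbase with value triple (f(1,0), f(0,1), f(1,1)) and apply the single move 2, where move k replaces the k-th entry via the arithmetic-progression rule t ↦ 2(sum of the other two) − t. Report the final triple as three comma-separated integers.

start (1,3,5) = (f(1,0),f(0,1),f(1,1))
replace slot 2: 2·(1+5) − 3 = 9 → (1,9,5)

1,9,5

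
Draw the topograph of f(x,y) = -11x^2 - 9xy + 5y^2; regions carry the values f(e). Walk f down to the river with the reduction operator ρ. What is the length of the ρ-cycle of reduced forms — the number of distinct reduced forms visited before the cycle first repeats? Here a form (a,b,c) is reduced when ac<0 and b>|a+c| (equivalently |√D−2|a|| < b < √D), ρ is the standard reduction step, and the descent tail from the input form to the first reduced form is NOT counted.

D = 301, ⌊√D⌋ = 17
descent: ρ → (5,9,-11)  [lands on river]
river: ρ → (-11,13,3)
river: ρ → (3,17,-1)
river: ρ → (-1,17,3)
river: ρ → (3,13,-11)
river: ρ → (-11,9,5)
river: ρ → (5,11,-9)
river: ρ → (-9,7,7)
river: ρ → (7,7,-9)
river: ρ → (-9,11,5)
ρ-cycle length = 10 (tail of 1 descent step not counted)

10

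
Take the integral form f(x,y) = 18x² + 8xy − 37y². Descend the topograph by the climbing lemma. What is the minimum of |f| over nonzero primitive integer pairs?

descent: ρ → (-37,-8,18)
descent: ρ → (18,44,-11)  [lands on river]
river: ρ → (-11,44,18)
river: ρ → (18,28,-27)
river: ρ → (-27,26,19)
river: ρ → (19,50,-3)
river: ρ → (-3,52,2)
river: ρ → (2,52,-3)
river: ρ → (-3,50,19)
river: ρ → (19,26,-27)
river: ρ → (-27,28,18)
closes: descent 2, river 10
min |a| on river = 2

2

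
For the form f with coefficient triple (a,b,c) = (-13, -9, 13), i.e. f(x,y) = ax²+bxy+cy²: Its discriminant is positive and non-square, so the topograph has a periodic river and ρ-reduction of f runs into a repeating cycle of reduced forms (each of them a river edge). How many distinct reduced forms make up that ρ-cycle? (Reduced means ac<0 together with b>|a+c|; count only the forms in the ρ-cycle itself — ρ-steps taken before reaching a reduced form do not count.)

D = 757, ⌊√D⌋ = 27
descent: ρ → (13,9,-13)  [lands on river]
river: ρ → (-13,17,9)
river: ρ → (9,19,-11)
river: ρ → (-11,25,3)
river: ρ → (3,23,-19)
river: ρ → (-19,15,7)
river: ρ → (7,27,-1)
river: ρ → (-1,27,7)
river: ρ → (7,15,-19)
river: ρ → (-19,23,3)
river: ρ → (3,25,-11)
river: ρ → (-11,19,9)
river: ρ → (9,17,-13)
river: ρ → (-13,9,13)
river: ρ → (13,17,-9)
river: ρ → (-9,19,11)
river: ρ → (11,25,-3)
river: ρ → (-3,23,19)
river: ρ → (19,15,-7)
river: ρ → (-7,27,1)
river: ρ → (1,27,-7)
river: ρ → (-7,15,19)
river: ρ → (19,23,-3)
river: ρ → (-3,25,11)
river: ρ → (11,19,-9)
river: ρ → (-9,17,13)
ρ-cycle length = 26 (tail of 1 descent step not counted)

26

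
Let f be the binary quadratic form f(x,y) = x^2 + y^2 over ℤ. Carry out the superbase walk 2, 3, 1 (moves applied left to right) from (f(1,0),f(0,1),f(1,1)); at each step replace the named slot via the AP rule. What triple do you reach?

start (1,1,2) = (f(1,0),f(0,1),f(1,1))
replace slot 2: 2·(1+2) − 1 = 5 → (1,5,2)
replace slot 3: 2·(1+5) − 2 = 10 → (1,5,10)
replace slot 1: 2·(5+10) − 1 = 29 → (29,5,10)

29,5,10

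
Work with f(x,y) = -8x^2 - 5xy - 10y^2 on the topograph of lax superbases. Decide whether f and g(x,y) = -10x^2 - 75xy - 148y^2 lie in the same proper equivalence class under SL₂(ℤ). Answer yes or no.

D₁ = -295, D₂ = -295
f is negative-definite; reduce −f:
−f: reduced (well bottom): (8,5,10) with a≤c, −a<b≤a
flip sign back: reduced form of f is (-8,-5,-10)
g is negative-definite; reduce −g:
−g: translate: b→-5 (≡75 mod 20), so (10,75,148)→(10,-5,8)
−g: flip: (10,-5,8)→(8,5,10)
−g: reduced (well bottom): (8,5,10) with a≤c, −a<b≤a
flip sign back: reduced form of g is (-8,-5,-10)
reduced forms (-8, -5, -10) vs (-8, -5, -10) ⇒ equivalent

yes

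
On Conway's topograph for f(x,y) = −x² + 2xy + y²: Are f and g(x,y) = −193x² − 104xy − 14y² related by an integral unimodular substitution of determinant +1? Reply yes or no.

D₁ = 8, D₂ = 8
river cycle of f (length 2): (1, 2, -1), (-1, 2, 1)
river cycle of g (length 2): (-1, 2, 1), (1, 2, -1)
cycles coincide ⇒ equivalent

yes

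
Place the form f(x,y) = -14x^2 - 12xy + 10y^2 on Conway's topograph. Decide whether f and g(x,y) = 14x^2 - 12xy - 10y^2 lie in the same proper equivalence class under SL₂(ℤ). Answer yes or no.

D₁ = 704, D₂ = 704
river cycle of f (length 8): (10, 12, -14), (-14, 16, 8), (8, 16, -14), (-14, 12, 10), (10, 8, -16), (-16, 24, 2), (2, 24, -16), (-16, 8, 10)
river cycle of g (length 8): (-10, 12, 14), (14, 16, -8), (-8, 16, 14), (14, 12, -10), (-10, 8, 16), (16, 24, -2), (-2, 24, 16), (16, 8, -10)
cycles differ ⇒ inequivalent

no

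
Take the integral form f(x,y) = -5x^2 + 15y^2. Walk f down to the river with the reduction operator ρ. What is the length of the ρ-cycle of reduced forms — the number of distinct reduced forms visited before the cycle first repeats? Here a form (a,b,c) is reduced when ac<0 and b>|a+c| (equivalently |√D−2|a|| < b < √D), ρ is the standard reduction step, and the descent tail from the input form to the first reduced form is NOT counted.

D = 300, ⌊√D⌋ = 17
descent: ρ → (15,0,-5)
descent: ρ → (-5,10,10)  [lands on river]
river: ρ → (10,10,-5)
ρ-cycle length = 2 (tail of 2 descent steps not counted)

2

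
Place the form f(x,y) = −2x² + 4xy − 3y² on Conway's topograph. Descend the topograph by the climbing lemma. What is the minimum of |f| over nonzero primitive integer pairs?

translate: b→0 (≡-4 mod 4), so (2,-4,3)→(2,0,1)
flip: (2,0,1)→(1,0,2)
reduced (well bottom): (1,0,2) with a≤c, −a<b≤a
well minimum |f| = |-1| = 1 (negative-definite)

1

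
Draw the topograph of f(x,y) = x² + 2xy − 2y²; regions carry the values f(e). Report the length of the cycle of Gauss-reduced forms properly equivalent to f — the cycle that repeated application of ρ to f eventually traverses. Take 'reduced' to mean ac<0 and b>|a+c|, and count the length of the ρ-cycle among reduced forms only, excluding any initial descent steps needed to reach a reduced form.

D = 12, ⌊√D⌋ = 3
river: ρ → (-2,2,1)
river: ρ → (1,2,-2)
ρ-cycle length = 2 (tail of 0 descent steps not counted)

2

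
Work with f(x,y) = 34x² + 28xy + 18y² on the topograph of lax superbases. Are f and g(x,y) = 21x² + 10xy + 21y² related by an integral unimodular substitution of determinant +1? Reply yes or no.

D₁ = -1664, D₂ = -1664
f: flip: (34,28,18)→(18,-28,34)
f: translate: b→8 (≡-28 mod 36), so (18,-28,34)→(18,8,24)
f: reduced (well bottom): (18,8,24) with a≤c, −a<b≤a
g: reduced (well bottom): (21,10,21) with a≤c, −a<b≤a
reduced forms (18, 8, 24) vs (21, 10, 21) ⇒ inequivalent

no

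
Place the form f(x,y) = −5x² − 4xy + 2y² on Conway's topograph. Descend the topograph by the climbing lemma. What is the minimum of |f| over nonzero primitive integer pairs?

descent: ρ → (2,4,-5)  [lands on river]
river: ρ → (-5,6,1)
river: ρ → (1,6,-5)
river: ρ → (-5,4,2)
closes: descent 1, river 4
min |a| on river = 1

1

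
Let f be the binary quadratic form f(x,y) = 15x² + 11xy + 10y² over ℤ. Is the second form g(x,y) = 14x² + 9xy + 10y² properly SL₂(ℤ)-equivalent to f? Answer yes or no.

D₁ = -479, D₂ = -479
f: flip: (15,11,10)→(10,-11,15)
f: translate: b→9 (≡-11 mod 20), so (10,-11,15)→(10,9,14)
f: reduced (well bottom): (10,9,14) with a≤c, −a<b≤a
g: flip: (14,9,10)→(10,-9,14)
g: reduced (well bottom): (10,-9,14) with a≤c, −a<b≤a
reduced forms (10, 9, 14) vs (10, -9, 14) ⇒ inequivalent

no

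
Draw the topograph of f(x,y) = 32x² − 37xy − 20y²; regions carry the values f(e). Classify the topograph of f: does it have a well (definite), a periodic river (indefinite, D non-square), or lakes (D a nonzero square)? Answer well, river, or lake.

D = b²−4ac = (-37)² − 4·32·(-20) = 3929
D > 0 non-square ⇒ indefinite ⇒ periodic river

river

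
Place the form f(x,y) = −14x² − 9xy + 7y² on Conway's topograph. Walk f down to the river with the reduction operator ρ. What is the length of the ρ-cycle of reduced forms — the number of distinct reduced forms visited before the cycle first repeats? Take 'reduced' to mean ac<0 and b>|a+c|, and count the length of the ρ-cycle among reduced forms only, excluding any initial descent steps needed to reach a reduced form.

D = 473, ⌊√D⌋ = 21
descent: ρ → (7,9,-14)  [lands on river]
river: ρ → (-14,19,2)
river: ρ → (2,21,-4)
river: ρ → (-4,19,7)
ρ-cycle length = 4 (tail of 1 descent step not counted)

4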